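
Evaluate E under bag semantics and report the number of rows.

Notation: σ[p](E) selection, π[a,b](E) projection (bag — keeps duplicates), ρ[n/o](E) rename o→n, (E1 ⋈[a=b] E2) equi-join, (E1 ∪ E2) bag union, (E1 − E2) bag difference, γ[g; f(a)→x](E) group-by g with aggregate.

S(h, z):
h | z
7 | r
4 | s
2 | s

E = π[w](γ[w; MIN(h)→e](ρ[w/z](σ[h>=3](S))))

Stepwise |·|:
  S → 3
  σ[h>=3](S) → 2
  ρ[w/z](σ[h>=3](S)) → 2
  γ[w; MIN(h)→e](ρ[w/z](σ[h>=3](S))) → 2
  π[w](γ[w; MIN(h)→e](ρ[w/z](σ[h>=3](S)))) → 2

|E| = 2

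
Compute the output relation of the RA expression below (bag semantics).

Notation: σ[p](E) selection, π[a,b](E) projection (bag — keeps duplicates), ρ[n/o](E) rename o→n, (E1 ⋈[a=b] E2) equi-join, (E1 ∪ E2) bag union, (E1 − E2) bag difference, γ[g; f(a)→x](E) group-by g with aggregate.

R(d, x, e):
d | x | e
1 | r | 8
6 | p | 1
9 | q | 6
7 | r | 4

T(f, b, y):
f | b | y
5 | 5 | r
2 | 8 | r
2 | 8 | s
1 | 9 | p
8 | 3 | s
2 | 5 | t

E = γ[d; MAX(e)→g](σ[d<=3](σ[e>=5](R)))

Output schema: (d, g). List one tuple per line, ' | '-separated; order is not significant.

Stepwise |·|:
  R → 4
  σ[e>=5](R) → 2
  σ[d<=3](σ[e>=5](R)) → 1
  γ[d; MAX(e)→g](σ[d<=3](σ[e>=5](R))) → 1

== RESULT ==
d | g
1 | 8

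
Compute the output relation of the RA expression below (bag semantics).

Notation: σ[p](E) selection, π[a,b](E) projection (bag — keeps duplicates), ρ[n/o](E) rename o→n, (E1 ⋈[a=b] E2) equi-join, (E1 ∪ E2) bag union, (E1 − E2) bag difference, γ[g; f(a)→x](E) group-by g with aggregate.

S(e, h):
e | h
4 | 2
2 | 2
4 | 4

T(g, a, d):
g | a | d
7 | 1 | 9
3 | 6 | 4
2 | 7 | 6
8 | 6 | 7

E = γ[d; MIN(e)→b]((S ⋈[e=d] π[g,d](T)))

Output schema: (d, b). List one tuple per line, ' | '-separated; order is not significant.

Row counts bottom-up:
  S → 3
  T → 4
  π[g,d](T) → 4
  (S ⋈[e=d] π[g,d](T)) → 2
  γ[d; MIN(e)→b]((S ⋈[e=d] π[g,d](T))) → 1

== RESULT ==
d | b
4 | 4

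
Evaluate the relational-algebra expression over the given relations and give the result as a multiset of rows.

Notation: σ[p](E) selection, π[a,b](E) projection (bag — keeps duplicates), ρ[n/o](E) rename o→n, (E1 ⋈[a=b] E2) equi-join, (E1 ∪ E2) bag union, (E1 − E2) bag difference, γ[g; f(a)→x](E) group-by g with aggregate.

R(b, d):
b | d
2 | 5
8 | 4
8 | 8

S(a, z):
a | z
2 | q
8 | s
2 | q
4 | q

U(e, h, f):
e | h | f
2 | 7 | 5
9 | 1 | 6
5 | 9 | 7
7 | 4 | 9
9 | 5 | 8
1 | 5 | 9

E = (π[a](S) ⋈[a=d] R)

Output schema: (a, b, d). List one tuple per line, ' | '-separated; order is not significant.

Subexpression sizes:
  S → 4
  π[a](S) → 4
  R → 3
  (π[a](S) ⋈[a=d] R) → 2

== RESULT ==
a | b | d
4 | 8 | 4
8 | 8 | 8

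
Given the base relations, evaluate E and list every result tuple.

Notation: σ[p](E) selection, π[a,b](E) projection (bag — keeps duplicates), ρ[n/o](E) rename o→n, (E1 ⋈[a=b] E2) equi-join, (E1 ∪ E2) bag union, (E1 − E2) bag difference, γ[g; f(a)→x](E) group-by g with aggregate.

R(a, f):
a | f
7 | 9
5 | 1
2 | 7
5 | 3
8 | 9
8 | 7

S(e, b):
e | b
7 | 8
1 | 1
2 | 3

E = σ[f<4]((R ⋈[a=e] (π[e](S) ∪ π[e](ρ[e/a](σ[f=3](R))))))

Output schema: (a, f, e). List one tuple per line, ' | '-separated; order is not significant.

Stepwise |·|:
  R → 6
  S → 3
  π[e](S) → 3
  R → 6
  σ[f=3](R) → 1
  ρ[e/a](σ[f=3](R)) → 1
  π[e](ρ[e/a](σ[f=3](R))) → 1
  (π[e](S) ∪ π[e](ρ[e/a](σ[f=3](R)))) → 4
  (R ⋈[a=e] (π[e](S) ∪ π[e](ρ[e/a](σ[f=3](R))))) → 4
  σ[f<4]((R ⋈[a=e] (π[e](S) ∪ π[e](ρ[e/a](σ[f=3](R)))))) → 2

== RESULT ==
a | f | e
5 | 1 | 5
5 | 3 | 5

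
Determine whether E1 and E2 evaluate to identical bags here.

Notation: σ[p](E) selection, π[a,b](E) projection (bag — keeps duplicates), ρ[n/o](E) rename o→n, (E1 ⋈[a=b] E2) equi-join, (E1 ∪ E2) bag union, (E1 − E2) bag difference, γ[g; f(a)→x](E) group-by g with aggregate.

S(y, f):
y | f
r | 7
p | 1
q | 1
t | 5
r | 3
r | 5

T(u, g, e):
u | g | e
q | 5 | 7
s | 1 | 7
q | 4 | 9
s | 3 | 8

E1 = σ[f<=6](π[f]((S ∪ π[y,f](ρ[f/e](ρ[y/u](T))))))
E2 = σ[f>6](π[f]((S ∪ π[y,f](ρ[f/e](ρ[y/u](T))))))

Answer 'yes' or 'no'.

E1 subexpression sizes:
  S → 6
  T → 4
  ρ[y/u](T) → 4
  ρ[f/e](ρ[y/u](T)) → 4
  π[y,f](ρ[f/e](ρ[y/u](T))) → 4
  (S ∪ π[y,f](ρ[f/e](ρ[y/u](T)))) → 10
  π[f]((S ∪ π[y,f](ρ[f/e](ρ[y/u](T))))) → 10
  σ[f<=6](π[f]((S ∪ π[y,f](ρ[f/e](ρ[y/u](T)))))) → 5
E2 subexpression sizes:
  S → 6
  T → 4
  ρ[y/u](T) → 4
  ρ[f/e](ρ[y/u](T)) → 4
  π[y,f](ρ[f/e](ρ[y/u](T))) → 4
  (S ∪ π[y,f](ρ[f/e](ρ[y/u](T)))) → 10
  π[f]((S ∪ π[y,f](ρ[f/e](ρ[y/u](T))))) → 10
  σ[f>6](π[f]((S ∪ π[y,f](ρ[f/e](ρ[y/u](T)))))) → 5

E1 result:
f
1
1
3
5
5
E2 result:
f
7
7
7
8
9
Witness: (1,) appears 2× in E1 but 0× in E2.

no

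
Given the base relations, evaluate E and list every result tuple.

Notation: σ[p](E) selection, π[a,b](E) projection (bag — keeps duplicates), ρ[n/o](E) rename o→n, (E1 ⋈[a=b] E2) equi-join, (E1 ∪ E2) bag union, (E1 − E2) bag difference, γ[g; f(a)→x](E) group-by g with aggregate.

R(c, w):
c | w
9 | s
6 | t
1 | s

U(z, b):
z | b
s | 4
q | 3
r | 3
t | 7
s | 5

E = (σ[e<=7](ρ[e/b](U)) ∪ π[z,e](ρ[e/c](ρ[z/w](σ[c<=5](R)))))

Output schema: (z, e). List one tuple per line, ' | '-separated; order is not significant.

Row counts bottom-up:
  U → 5
  ρ[e/b](U) → 5
  σ[e<=7](ρ[e/b](U)) → 5
  R → 3
  σ[c<=5](R) → 1
  ρ[z/w](σ[c<=5](R)) → 1
  ρ[e/c](ρ[z/w](σ[c<=5](R))) → 1
  π[z,e](ρ[e/c](ρ[z/w](σ[c<=5](R)))) → 1
  (σ[e<=7](ρ[e/b](U)) ∪ π[z,e](ρ[e/c](ρ[z/w](σ[c<=5](R))))) → 6

== RESULT ==
z | e
q | 3
r | 3
s | 1
s | 4
s | 5
t | 7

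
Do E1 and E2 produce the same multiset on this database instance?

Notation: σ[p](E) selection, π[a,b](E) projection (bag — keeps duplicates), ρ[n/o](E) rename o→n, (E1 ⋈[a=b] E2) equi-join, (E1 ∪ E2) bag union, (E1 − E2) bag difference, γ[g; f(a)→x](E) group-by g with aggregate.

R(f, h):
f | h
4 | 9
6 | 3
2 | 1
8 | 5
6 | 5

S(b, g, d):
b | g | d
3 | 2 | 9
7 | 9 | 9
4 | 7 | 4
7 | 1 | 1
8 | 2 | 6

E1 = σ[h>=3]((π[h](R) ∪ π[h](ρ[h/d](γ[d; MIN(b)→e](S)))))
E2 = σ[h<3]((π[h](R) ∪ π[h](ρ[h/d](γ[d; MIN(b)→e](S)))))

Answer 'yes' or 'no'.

E1 subexpression sizes:
  R → 5
  π[h](R) → 5
  S → 5
  γ[d; MIN(b)→e](S) → 4
  ρ[h/d](γ[d; MIN(b)→e](S)) → 4
  π[h](ρ[h/d](γ[d; MIN(b)→e](S))) → 4
  (π[h](R) ∪ π[h](ρ[h/d](γ[d; MIN(b)→e](S)))) → 9
  σ[h>=3]((π[h](R) ∪ π[h](ρ[h/d](γ[d; MIN(b)→e](S))))) → 7
E2 subexpression sizes:
  R → 5
  π[h](R) → 5
  S → 5
  γ[d; MIN(b)→e](S) → 4
  ρ[h/d](γ[d; MIN(b)→e](S)) → 4
  π[h](ρ[h/d](γ[d; MIN(b)→e](S))) → 4
  (π[h](R) ∪ π[h](ρ[h/d](γ[d; MIN(b)→e](S)))) → 9
  σ[h<3]((π[h](R) ∪ π[h](ρ[h/d](γ[d; MIN(b)→e](S))))) → 2

E1 result:
h
3
4
5
5
6
9
9
E2 result:
h
1
1
Witness: (6,) appears 1× in E1 but 0× in E2.

no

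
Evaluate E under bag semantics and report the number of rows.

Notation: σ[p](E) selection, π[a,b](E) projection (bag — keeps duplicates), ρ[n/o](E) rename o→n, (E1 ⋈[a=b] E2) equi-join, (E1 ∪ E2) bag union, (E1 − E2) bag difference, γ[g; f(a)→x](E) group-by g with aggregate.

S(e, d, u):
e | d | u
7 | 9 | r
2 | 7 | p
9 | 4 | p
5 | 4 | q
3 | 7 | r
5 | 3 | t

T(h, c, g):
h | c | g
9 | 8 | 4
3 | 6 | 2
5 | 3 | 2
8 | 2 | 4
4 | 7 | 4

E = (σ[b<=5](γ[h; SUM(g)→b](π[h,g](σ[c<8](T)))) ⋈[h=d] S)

Stepwise |·|:
  T → 5
  σ[c<8](T) → 4
  π[h,g](σ[c<8](T)) → 4
  γ[h; SUM(g)→b](π[h,g](σ[c<8](T))) → 4
  σ[b<=5](γ[h; SUM(g)→b](π[h,g](σ[c<8](T)))) → 4
  S → 6
  (σ[b<=5](γ[h; SUM(g)→b](π[h,g](σ[c<8](T)))) ⋈[h=d] S) → 3

|E| = 3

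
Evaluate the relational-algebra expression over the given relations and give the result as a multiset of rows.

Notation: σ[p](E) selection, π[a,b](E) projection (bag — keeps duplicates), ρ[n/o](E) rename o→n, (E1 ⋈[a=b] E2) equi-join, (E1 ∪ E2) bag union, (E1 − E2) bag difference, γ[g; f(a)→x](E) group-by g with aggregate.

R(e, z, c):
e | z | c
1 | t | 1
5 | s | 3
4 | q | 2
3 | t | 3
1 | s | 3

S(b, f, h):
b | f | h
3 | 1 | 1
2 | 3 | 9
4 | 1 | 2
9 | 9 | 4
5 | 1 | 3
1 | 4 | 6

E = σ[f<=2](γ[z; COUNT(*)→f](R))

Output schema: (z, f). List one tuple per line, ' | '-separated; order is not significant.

Stepwise |·|:
  R → 5
  γ[z; COUNT(*)→f](R) → 3
  σ[f<=2](γ[z; COUNT(*)→f](R)) → 3

== RESULT ==
z | f
q | 1
s | 2
t | 2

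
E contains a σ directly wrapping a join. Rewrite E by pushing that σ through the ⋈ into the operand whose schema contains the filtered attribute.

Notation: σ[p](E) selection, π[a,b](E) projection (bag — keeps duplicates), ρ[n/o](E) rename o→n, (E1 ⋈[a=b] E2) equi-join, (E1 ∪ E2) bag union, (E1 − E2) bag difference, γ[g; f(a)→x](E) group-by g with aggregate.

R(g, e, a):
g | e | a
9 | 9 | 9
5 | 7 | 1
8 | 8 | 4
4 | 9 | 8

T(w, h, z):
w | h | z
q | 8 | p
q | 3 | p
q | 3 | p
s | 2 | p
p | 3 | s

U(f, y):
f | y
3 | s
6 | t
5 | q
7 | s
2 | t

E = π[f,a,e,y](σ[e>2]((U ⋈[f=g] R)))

σ filters on e, owned by the right side.
E' = π[f,a,e,y]((U ⋈[f=g] σ[e>2](R)))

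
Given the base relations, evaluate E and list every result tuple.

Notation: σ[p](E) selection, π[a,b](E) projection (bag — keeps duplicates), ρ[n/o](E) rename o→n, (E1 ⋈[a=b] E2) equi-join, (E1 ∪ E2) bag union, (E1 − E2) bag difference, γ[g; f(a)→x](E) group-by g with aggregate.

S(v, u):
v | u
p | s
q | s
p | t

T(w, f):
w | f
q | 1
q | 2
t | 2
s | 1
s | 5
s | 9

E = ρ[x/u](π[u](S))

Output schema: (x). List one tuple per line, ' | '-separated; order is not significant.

Row counts bottom-up:
  S → 3
  π[u](S) → 3
  ρ[x/u](π[u](S)) → 3

== RESULT ==
x
s
s
t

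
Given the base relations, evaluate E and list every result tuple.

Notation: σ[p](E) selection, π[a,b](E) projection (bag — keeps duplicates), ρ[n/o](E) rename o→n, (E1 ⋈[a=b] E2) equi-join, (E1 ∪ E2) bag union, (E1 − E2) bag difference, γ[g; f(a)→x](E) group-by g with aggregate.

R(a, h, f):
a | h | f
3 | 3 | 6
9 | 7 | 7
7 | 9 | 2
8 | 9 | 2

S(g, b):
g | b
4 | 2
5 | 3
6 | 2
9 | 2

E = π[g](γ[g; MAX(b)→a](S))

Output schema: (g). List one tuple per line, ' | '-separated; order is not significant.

Per-node cardinality:
  S → 4
  γ[g; MAX(b)→a](S) → 4
  π[g](γ[g; MAX(b)→a](S)) → 4

== RESULT ==
g
4
5
6
9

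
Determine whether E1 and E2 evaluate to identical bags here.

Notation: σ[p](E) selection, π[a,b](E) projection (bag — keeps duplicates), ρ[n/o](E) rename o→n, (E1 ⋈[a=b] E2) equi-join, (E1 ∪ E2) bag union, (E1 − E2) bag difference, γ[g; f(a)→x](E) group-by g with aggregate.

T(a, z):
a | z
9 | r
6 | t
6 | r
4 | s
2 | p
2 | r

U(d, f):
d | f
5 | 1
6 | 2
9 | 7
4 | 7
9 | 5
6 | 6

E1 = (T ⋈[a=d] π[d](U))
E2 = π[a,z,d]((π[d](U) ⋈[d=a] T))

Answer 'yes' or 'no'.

E1 row counts bottom-up:
  T → 6
  U → 6
  π[d](U) → 6
  (T ⋈[a=d] π[d](U)) → 7
E2 row counts bottom-up:
  U → 6
  π[d](U) → 6
  T → 6
  (π[d](U) ⋈[d=a] T) → 7
  π[a,z,d]((π[d](U) ⋈[d=a] T)) → 7

E1 and E2 produce the same multiset:
a | z | d
4 | s | 4
6 | r | 6
6 | r | 6
6 | t | 6
6 | t | 6
9 | r | 9
9 | r | 9

yes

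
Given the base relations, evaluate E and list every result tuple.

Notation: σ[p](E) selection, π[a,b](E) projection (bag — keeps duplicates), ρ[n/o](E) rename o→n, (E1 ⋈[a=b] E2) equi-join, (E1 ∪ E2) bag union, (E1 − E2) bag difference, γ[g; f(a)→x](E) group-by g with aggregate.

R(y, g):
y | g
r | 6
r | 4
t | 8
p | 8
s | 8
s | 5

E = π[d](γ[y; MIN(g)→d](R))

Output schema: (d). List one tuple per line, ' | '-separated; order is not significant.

Stepwise |·|:
  R → 6
  γ[y; MIN(g)→d](R) → 4
  π[d](γ[y; MIN(g)→d](R)) → 4

== RESULT ==
d
4
5
8
8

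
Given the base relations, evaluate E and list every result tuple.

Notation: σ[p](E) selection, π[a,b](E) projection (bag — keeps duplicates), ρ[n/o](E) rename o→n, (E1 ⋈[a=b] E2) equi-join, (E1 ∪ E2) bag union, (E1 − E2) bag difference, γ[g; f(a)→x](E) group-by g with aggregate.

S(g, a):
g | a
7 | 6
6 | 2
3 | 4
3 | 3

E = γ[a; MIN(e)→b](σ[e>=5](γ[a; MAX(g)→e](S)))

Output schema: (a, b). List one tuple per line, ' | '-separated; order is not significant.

Row counts bottom-up:
  S → 4
  γ[a; MAX(g)→e](S) → 4
  σ[e>=5](γ[a; MAX(g)→e](S)) → 2
  γ[a; MIN(e)→b](σ[e>=5](γ[a; MAX(g)→e](S))) → 2

== RESULT ==
a | b
2 | 6
6 | 7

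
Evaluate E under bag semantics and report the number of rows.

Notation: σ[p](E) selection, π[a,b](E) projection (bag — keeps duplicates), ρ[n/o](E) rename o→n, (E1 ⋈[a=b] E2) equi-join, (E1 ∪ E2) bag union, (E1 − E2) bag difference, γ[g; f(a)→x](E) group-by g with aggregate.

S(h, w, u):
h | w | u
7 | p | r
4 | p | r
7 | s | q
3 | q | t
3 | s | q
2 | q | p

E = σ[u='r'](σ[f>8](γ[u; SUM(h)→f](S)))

Per-node cardinality:
  S → 6
  γ[u; SUM(h)→f](S) → 4
  σ[f>8](γ[u; SUM(h)→f](S)) → 2
  σ[u='r'](σ[f>8](γ[u; SUM(h)→f](S))) → 1

|E| = 1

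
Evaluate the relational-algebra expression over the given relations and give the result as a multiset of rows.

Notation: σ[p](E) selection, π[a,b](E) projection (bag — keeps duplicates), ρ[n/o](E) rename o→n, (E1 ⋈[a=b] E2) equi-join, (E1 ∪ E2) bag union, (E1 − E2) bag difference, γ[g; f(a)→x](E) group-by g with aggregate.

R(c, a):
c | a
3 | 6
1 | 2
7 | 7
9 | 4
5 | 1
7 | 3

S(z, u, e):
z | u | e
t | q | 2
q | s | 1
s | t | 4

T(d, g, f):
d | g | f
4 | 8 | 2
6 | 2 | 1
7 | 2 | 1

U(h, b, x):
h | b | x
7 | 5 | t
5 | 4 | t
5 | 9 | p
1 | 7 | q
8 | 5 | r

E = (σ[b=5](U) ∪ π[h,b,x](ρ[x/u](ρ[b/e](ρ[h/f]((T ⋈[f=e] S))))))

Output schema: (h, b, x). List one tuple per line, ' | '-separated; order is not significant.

Per-node cardinality:
  U → 5
  σ[b=5](U) → 2
  T → 3
  S → 3
  (T ⋈[f=e] S) → 3
  ρ[h/f]((T ⋈[f=e] S)) → 3
  ρ[b/e](ρ[h/f]((T ⋈[f=e] S))) → 3
  ρ[x/u](ρ[b/e](ρ[h/f]((T ⋈[f=e] S)))) → 3
  π[h,b,x](ρ[x/u](ρ[b/e](ρ[h/f]((T ⋈[f=e] S))))) → 3
  (σ[b=5](U) ∪ π[h,b,x](ρ[x/u](ρ[b/e](ρ[h/f]((T ⋈[f=e] S)))))) → 5

== RESULT ==
h | b | x
1 | 1 | s
1 | 1 | s
2 | 2 | q
7 | 5 | t
8 | 5 | r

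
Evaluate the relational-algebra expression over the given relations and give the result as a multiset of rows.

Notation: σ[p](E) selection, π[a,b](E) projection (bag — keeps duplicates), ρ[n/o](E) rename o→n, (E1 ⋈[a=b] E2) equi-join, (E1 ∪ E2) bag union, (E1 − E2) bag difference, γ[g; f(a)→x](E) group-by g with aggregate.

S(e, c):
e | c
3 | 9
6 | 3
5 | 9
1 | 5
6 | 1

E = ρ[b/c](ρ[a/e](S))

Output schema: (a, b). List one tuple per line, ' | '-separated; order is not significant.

Stepwise |·|:
  S → 5
  ρ[a/e](S) → 5
  ρ[b/c](ρ[a/e](S)) → 5

== RESULT ==
a | b
1 | 5
3 | 9
5 | 9
6 | 1
6 | 3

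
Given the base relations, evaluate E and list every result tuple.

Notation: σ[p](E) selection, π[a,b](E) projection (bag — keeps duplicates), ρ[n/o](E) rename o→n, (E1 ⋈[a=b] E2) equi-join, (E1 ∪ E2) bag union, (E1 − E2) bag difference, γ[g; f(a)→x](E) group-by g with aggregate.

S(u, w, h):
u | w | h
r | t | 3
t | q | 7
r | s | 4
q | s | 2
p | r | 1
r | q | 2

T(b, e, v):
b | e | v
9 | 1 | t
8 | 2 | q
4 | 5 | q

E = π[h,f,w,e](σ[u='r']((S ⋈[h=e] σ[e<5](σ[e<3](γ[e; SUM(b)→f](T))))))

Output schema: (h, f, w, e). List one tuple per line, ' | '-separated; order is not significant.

Row counts bottom-up:
  S → 6
  T → 3
  γ[e; SUM(b)→f](T) → 3
  σ[e<3](γ[e; SUM(b)→f](T)) → 2
  σ[e<5](σ[e<3](γ[e; SUM(b)→f](T))) → 2
  (S ⋈[h=e] σ[e<5](σ[e<3](γ[e; SUM(b)→f](T)))) → 3
  σ[u='r']((S ⋈[h=e] σ[e<5](σ[e<3](γ[e; SUM(b)→f](T))))) → 1
  π[h,f,w,e](σ[u='r']((S ⋈[h=e] σ[e<5](σ[e<3](γ[e; SUM(b)→f](T)))))) → 1

== RESULT ==
h | f | w | e
2 | 8 | q | 2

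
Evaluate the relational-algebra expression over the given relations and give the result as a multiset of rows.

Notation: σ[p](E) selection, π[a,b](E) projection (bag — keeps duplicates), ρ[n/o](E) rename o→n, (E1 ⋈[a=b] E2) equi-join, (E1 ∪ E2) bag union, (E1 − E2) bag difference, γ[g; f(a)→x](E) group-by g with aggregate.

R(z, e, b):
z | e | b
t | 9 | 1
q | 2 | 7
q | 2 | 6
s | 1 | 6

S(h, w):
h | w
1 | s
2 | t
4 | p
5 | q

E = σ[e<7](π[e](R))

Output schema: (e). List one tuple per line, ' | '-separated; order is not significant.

Per-node cardinality:
  R → 4
  π[e](R) → 4
  σ[e<7](π[e](R)) → 3

== RESULT ==
e
1
2
2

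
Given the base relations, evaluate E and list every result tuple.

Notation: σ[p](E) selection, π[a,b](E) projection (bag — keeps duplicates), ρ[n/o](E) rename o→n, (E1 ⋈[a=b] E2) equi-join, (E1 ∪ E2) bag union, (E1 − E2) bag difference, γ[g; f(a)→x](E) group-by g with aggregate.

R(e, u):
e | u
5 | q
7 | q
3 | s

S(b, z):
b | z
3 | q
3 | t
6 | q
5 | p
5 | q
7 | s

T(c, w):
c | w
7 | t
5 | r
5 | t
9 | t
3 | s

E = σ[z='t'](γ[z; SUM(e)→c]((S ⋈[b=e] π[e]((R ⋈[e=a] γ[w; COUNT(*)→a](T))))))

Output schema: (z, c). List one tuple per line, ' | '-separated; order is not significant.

Per-node cardinality:
  S → 6
  R → 3
  T → 5
  γ[w; COUNT(*)→a](T) → 3
  (R ⋈[e=a] γ[w; COUNT(*)→a](T)) → 1
  π[e]((R ⋈[e=a] γ[w; COUNT(*)→a](T))) → 1
  (S ⋈[b=e] π[e]((R ⋈[e=a] γ[w; COUNT(*)→a](T)))) → 2
  γ[z; SUM(e)→c]((S ⋈[b=e] π[e]((R ⋈[e=a] γ[w; COUNT(*)→a](T))))) → 2
  σ[z='t'](γ[z; SUM(e)→c]((S ⋈[b=e] π[e]((R ⋈[e=a] γ[w; COUNT(*)→a](T)))))) → 1

== RESULT ==
z | c
t | 3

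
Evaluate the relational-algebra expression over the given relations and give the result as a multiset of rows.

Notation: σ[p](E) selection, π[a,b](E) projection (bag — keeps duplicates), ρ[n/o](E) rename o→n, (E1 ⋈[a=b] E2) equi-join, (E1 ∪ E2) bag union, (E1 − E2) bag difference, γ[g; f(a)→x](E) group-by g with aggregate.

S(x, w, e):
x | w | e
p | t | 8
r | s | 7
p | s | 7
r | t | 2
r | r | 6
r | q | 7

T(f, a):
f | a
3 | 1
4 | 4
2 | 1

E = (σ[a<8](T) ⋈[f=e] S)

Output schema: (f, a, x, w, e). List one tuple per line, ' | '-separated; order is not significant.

Row counts bottom-up:
  T → 3
  σ[a<8](T) → 3
  S → 6
  (σ[a<8](T) ⋈[f=e] S) → 1

== RESULT ==
f | a | x | w | e
2 | 1 | r | t | 2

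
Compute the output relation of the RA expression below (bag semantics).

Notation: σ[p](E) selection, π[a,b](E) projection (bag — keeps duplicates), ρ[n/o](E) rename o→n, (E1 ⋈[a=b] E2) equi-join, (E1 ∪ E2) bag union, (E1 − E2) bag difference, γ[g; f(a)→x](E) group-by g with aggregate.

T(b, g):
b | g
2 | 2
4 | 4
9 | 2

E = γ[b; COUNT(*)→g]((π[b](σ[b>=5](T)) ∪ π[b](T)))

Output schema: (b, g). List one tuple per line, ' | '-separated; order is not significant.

Stepwise |·|:
  T → 3
  σ[b>=5](T) → 1
  π[b](σ[b>=5](T)) → 1
  T → 3
  π[b](T) → 3
  (π[b](σ[b>=5](T)) ∪ π[b](T)) → 4
  γ[b; COUNT(*)→g]((π[b](σ[b>=5](T)) ∪ π[b](T))) → 3

== RESULT ==
b | g
2 | 1
4 | 1
9 | 2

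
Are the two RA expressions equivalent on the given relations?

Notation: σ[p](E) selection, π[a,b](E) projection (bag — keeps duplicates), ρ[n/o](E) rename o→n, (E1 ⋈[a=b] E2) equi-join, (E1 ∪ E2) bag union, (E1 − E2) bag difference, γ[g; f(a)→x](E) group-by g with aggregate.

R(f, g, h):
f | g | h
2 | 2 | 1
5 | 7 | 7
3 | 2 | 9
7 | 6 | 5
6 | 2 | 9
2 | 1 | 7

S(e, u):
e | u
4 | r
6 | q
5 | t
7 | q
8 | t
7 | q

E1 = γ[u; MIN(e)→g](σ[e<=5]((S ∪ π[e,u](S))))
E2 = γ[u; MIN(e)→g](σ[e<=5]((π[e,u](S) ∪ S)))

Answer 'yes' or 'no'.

E1 stepwise |·|:
  S → 6
  S → 6
  π[e,u](S) → 6
  (S ∪ π[e,u](S)) → 12
  σ[e<=5]((S ∪ π[e,u](S))) → 4
  γ[u; MIN(e)→g](σ[e<=5]((S ∪ π[e,u](S)))) → 2
E2 stepwise |·|:
  S → 6
  π[e,u](S) → 6
  S → 6
  (π[e,u](S) ∪ S) → 12
  σ[e<=5]((π[e,u](S) ∪ S)) → 4
  γ[u; MIN(e)→g](σ[e<=5]((π[e,u](S) ∪ S))) → 2

E1 and E2 produce the same multiset:
u | g
r | 4
t | 5

yes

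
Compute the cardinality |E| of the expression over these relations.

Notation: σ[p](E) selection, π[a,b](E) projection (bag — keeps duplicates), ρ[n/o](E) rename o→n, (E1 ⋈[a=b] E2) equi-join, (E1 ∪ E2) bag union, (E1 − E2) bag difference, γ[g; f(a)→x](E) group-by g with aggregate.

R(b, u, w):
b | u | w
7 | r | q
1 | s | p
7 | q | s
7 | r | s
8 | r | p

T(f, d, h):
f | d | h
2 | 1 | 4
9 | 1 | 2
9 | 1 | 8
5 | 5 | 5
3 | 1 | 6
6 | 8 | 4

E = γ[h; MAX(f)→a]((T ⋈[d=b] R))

Row counts bottom-up:
  T → 6
  R → 5
  (T ⋈[d=b] R) → 5
  γ[h; MAX(f)→a]((T ⋈[d=b] R)) → 4

|E| = 4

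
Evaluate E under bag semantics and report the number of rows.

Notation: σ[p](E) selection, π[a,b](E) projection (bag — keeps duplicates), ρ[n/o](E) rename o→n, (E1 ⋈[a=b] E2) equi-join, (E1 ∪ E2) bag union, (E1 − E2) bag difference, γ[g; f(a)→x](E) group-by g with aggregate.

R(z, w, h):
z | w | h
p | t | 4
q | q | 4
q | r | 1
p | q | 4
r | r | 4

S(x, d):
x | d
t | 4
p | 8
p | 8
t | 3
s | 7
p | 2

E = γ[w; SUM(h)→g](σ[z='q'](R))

Per-node cardinality:
  R → 5
  σ[z='q'](R) → 2
  γ[w; SUM(h)→g](σ[z='q'](R)) → 2

|E| = 2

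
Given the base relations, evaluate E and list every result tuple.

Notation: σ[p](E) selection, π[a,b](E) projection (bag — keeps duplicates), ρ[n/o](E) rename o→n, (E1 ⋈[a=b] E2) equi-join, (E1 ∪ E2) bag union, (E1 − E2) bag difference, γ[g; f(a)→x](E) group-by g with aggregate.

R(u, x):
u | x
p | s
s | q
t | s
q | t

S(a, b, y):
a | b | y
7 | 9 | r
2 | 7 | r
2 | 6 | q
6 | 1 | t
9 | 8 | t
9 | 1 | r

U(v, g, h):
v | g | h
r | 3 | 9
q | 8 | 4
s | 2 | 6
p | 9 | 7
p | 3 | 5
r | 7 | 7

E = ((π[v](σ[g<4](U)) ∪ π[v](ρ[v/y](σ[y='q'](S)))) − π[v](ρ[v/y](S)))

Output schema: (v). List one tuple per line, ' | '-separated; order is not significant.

Stepwise |·|:
  U → 6
  σ[g<4](U) → 3
  π[v](σ[g<4](U)) → 3
  S → 6
  σ[y='q'](S) → 1
  ρ[v/y](σ[y='q'](S)) → 1
  π[v](ρ[v/y](σ[y='q'](S))) → 1
  (π[v](σ[g<4](U)) ∪ π[v](ρ[v/y](σ[y='q'](S)))) → 4
  S → 6
  ρ[v/y](S) → 6
  π[v](ρ[v/y](S)) → 6
  ((π[v](σ[g<4](U)) ∪ π[v](ρ[v/y](σ[y='q'](S)))) − π[v](ρ[v/y](S))) → 2

== RESULT ==
v
p
s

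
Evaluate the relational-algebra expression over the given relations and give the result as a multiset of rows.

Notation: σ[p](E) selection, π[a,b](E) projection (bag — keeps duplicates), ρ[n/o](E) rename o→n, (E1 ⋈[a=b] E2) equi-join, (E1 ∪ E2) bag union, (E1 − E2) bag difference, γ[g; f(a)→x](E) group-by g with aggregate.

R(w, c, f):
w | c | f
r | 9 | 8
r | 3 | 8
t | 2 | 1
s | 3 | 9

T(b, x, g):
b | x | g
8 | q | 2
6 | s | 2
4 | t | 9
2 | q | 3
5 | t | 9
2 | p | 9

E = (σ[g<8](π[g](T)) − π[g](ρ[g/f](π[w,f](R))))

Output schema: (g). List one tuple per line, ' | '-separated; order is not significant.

Stepwise |·|:
  T → 6
  π[g](T) → 6
  σ[g<8](π[g](T)) → 3
  R → 4
  π[w,f](R) → 4
  ρ[g/f](π[w,f](R)) → 4
  π[g](ρ[g/f](π[w,f](R))) → 4
  (σ[g<8](π[g](T)) − π[g](ρ[g/f](π[w,f](R)))) → 3

== RESULT ==
g
2
2
3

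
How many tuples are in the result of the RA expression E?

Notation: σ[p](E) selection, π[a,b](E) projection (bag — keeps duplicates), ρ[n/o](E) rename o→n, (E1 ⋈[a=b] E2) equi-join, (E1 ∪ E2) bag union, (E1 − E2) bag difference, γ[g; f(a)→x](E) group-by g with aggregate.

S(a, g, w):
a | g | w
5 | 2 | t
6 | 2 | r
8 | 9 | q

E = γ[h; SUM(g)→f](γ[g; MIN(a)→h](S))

Stepwise |·|:
  S → 3
  γ[g; MIN(a)→h](S) → 2
  γ[h; SUM(g)→f](γ[g; MIN(a)→h](S)) → 2

|E| = 2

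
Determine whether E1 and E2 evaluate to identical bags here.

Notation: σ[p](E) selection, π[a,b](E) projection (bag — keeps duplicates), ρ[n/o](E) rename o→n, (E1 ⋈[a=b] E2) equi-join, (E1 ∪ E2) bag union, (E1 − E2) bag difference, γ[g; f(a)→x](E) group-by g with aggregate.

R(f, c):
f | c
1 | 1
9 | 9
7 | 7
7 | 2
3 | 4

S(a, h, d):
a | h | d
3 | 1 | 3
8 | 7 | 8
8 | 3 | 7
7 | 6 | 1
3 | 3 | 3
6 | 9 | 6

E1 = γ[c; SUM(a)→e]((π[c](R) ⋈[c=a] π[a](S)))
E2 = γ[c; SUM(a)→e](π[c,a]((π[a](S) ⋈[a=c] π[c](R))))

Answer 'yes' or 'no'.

E1 stepwise |·|:
  R → 5
  π[c](R) → 5
  S → 6
  π[a](S) → 6
  (π[c](R) ⋈[c=a] π[a](S)) → 1
  γ[c; SUM(a)→e]((π[c](R) ⋈[c=a] π[a](S))) → 1
E2 stepwise |·|:
  S → 6
  π[a](S) → 6
  R → 5
  π[c](R) → 5
  (π[a](S) ⋈[a=c] π[c](R)) → 1
  π[c,a]((π[a](S) ⋈[a=c] π[c](R))) → 1
  γ[c; SUM(a)→e](π[c,a]((π[a](S) ⋈[a=c] π[c](R)))) → 1

E1 and E2 produce the same multiset:
c | e
7 | 7

yes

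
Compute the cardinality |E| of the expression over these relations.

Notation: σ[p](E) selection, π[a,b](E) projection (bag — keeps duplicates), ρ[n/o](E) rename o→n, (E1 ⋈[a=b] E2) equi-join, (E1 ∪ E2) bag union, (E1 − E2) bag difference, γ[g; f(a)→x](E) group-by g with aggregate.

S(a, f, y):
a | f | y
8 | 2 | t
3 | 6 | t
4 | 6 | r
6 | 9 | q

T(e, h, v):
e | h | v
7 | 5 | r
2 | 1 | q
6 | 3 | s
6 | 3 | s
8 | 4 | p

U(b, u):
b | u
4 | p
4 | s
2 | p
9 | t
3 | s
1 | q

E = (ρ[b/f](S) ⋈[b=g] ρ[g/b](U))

Stepwise |·|:
  S → 4
  ρ[b/f](S) → 4
  U → 6
  ρ[g/b](U) → 6
  (ρ[b/f](S) ⋈[b=g] ρ[g/b](U)) → 2

|E| = 2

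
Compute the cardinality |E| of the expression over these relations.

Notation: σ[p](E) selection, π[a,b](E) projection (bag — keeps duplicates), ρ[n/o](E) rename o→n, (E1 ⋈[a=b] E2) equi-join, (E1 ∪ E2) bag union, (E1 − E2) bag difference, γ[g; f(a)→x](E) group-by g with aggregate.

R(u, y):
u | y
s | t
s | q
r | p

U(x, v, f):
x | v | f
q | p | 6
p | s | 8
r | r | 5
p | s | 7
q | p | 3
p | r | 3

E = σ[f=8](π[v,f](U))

Per-node cardinality:
  U → 6
  π[v,f](U) → 6
  σ[f=8](π[v,f](U)) → 1

|E| = 1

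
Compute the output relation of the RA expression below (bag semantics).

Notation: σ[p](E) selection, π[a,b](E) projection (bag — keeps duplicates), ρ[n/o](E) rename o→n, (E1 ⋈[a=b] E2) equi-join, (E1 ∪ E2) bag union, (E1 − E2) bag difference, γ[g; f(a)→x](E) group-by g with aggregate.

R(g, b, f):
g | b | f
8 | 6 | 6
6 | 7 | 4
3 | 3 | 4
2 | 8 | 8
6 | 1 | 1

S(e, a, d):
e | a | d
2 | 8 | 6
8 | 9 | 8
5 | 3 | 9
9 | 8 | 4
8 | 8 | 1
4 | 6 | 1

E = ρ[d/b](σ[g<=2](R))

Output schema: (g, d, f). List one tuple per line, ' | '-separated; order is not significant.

Row counts bottom-up:
  R → 5
  σ[g<=2](R) → 1
  ρ[d/b](σ[g<=2](R)) → 1

== RESULT ==
g | d | f
2 | 8 | 8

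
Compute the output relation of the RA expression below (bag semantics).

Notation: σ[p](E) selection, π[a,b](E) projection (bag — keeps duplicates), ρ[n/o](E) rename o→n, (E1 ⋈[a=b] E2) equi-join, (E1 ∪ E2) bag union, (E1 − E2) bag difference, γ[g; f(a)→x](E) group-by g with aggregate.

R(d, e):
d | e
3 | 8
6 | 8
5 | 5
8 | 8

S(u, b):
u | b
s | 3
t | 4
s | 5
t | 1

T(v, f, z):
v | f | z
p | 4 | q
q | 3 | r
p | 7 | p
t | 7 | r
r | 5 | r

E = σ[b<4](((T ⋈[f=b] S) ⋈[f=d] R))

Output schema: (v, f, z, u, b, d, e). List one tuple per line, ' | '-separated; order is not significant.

Row counts bottom-up:
  T → 5
  S → 4
  (T ⋈[f=b] S) → 3
  R → 4
  ((T ⋈[f=b] S) ⋈[f=d] R) → 2
  σ[b<4](((T ⋈[f=b] S) ⋈[f=d] R)) → 1

== RESULT ==
v | f | z | u | b | d | e
q | 3 | r | s | 3 | 3 | 8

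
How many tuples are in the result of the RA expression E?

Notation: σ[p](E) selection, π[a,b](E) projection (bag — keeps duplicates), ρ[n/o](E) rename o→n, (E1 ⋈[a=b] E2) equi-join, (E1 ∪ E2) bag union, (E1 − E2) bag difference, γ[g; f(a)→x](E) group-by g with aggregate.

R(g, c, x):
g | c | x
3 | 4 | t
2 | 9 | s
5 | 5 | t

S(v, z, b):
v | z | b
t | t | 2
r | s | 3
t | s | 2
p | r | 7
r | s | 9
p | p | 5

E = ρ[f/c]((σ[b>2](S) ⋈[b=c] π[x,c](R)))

Row counts bottom-up:
  S → 6
  σ[b>2](S) → 4
  R → 3
  π[x,c](R) → 3
  (σ[b>2](S) ⋈[b=c] π[x,c](R)) → 2
  ρ[f/c]((σ[b>2](S) ⋈[b=c] π[x,c](R))) → 2

|E| = 2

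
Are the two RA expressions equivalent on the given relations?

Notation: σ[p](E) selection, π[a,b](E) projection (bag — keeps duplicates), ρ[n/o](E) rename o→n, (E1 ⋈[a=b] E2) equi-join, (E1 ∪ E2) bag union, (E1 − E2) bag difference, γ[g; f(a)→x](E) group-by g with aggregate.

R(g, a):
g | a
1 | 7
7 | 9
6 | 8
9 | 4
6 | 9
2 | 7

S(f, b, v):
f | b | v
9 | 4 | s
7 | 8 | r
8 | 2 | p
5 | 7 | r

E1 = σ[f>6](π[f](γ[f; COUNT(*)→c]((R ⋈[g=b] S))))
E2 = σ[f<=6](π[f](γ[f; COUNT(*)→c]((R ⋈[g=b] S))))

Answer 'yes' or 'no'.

E1 per-node cardinality:
  R → 6
  S → 4
  (R ⋈[g=b] S) → 2
  γ[f; COUNT(*)→c]((R ⋈[g=b] S)) → 2
  π[f](γ[f; COUNT(*)→c]((R ⋈[g=b] S))) → 2
  σ[f>6](π[f](γ[f; COUNT(*)→c]((R ⋈[g=b] S)))) → 1
E2 per-node cardinality:
  R → 6
  S → 4
  (R ⋈[g=b] S) → 2
  γ[f; COUNT(*)→c]((R ⋈[g=b] S)) → 2
  π[f](γ[f; COUNT(*)→c]((R ⋈[g=b] S))) → 2
  σ[f<=6](π[f](γ[f; COUNT(*)→c]((R ⋈[g=b] S)))) → 1

E1 result:
f
8
E2 result:
f
5
Witness: (8,) appears 1× in E1 but 0× in E2.

no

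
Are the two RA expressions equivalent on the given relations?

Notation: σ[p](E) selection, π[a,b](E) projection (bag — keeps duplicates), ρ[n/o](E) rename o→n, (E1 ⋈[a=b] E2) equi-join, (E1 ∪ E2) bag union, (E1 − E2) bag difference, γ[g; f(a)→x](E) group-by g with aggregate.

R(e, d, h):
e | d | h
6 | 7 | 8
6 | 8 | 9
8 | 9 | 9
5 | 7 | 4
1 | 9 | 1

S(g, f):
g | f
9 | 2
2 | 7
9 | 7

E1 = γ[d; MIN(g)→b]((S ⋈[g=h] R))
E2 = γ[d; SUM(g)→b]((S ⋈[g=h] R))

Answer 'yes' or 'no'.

E1 row counts bottom-up:
  S → 3
  R → 5
  (S ⋈[g=h] R) → 4
  γ[d; MIN(g)→b]((S ⋈[g=h] R)) → 2
E2 row counts bottom-up:
  S → 3
  R → 5
  (S ⋈[g=h] R) → 4
  γ[d; SUM(g)→b]((S ⋈[g=h] R)) → 2

E1 result:
d | b
8 | 9
9 | 9
E2 result:
d | b
8 | 18
9 | 18
Witness: (8, 18) appears 0× in E1 but 1× in E2.

no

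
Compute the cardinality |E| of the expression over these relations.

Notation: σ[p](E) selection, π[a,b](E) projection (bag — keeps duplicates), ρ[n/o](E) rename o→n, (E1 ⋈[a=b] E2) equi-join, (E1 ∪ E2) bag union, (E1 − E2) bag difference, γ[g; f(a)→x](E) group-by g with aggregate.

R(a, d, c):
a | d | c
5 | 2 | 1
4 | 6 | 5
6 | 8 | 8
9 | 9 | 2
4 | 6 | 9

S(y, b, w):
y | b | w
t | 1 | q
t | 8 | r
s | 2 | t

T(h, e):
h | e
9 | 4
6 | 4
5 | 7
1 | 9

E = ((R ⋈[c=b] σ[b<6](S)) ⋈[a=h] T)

Subexpression sizes:
  R → 5
  S → 3
  σ[b<6](S) → 2
  (R ⋈[c=b] σ[b<6](S)) → 2
  T → 4
  ((R ⋈[c=b] σ[b<6](S)) ⋈[a=h] T) → 2

|E| = 2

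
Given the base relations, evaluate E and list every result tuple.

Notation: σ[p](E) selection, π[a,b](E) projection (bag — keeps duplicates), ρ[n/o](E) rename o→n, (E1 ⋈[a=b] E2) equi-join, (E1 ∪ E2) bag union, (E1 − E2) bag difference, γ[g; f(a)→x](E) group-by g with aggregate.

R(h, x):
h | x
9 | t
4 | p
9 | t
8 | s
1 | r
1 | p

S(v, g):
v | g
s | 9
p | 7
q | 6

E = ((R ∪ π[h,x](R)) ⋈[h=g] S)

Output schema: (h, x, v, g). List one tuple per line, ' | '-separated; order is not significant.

Row counts bottom-up:
  R → 6
  R → 6
  π[h,x](R) → 6
  (R ∪ π[h,x](R)) → 12
  S → 3
  ((R ∪ π[h,x](R)) ⋈[h=g] S) → 4

== RESULT ==
h | x | v | g
9 | t | s | 9
9 | t | s | 9
9 | t | s | 9
9 | t | s | 9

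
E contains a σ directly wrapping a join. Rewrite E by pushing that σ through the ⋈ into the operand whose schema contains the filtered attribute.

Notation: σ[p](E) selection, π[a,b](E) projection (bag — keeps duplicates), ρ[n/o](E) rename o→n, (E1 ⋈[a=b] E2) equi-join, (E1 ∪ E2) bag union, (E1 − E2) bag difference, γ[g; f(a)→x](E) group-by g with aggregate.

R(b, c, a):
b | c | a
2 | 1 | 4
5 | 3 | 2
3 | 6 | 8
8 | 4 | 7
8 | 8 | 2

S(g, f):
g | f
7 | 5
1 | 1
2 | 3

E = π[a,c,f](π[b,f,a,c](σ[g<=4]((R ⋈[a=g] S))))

σ filters on g, owned by the right side.
E' = π[a,c,f](π[b,f,a,c]((R ⋈[a=g] σ[g<=4](S))))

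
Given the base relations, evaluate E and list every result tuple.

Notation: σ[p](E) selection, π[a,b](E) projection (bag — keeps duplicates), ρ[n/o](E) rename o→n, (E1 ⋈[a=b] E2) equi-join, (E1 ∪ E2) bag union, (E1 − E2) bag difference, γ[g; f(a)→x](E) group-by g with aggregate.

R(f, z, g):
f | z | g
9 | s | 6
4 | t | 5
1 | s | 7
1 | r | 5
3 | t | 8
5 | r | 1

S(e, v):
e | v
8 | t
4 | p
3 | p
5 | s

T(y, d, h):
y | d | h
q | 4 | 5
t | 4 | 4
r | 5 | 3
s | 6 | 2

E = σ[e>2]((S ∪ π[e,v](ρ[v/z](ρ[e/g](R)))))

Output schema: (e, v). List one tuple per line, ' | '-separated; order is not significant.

Subexpression sizes:
  S → 4
  R → 6
  ρ[e/g](R) → 6
  ρ[v/z](ρ[e/g](R)) → 6
  π[e,v](ρ[v/z](ρ[e/g](R))) → 6
  (S ∪ π[e,v](ρ[v/z](ρ[e/g](R)))) → 10
  σ[e>2]((S ∪ π[e,v](ρ[v/z](ρ[e/g](R))))) → 9

== RESULT ==
e | v
3 | p
4 | p
5 | r
5 | s
5 | t
6 | s
7 | s
8 | t
8 | t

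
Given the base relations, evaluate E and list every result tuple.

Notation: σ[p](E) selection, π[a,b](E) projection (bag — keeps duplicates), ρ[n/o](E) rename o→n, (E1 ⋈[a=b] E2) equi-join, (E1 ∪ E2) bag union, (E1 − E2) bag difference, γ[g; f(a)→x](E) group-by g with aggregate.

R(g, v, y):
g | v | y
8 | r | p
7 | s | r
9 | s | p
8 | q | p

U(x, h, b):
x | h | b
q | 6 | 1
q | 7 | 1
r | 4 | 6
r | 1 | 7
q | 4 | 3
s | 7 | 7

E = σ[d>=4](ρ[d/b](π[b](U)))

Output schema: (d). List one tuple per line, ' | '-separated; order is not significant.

Per-node cardinality:
  U → 6
  π[b](U) → 6
  ρ[d/b](π[b](U)) → 6
  σ[d>=4](ρ[d/b](π[b](U))) → 3

== RESULT ==
d
6
7
7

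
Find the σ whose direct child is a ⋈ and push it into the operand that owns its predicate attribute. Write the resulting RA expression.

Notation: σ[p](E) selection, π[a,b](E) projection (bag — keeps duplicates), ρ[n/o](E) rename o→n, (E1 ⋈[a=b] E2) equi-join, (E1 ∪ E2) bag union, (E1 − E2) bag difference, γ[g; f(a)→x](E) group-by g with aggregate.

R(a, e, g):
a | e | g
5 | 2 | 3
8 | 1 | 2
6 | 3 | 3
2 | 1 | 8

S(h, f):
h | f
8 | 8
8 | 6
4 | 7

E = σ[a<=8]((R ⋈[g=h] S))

σ filters on a, owned by the left side.
E' = (σ[a<=8](R) ⋈[g=h] S)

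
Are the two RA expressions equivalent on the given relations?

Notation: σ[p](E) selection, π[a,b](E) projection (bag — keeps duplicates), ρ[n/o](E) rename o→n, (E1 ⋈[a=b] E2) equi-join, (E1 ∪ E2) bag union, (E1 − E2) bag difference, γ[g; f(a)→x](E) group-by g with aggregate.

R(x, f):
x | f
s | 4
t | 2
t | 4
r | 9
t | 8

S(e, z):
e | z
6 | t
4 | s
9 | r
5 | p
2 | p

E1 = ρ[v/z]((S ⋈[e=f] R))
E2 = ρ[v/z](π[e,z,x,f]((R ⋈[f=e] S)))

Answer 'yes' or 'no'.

E1 per-node cardinality:
  S → 5
  R → 5
  (S ⋈[e=f] R) → 4
  ρ[v/z]((S ⋈[e=f] R)) → 4
E2 per-node cardinality:
  R → 5
  S → 5
  (R ⋈[f=e] S) → 4
  π[e,z,x,f]((R ⋈[f=e] S)) → 4
  ρ[v/z](π[e,z,x,f]((R ⋈[f=e] S))) → 4

E1 and E2 produce the same multiset:
e | v | x | f
2 | p | t | 2
4 | s | s | 4
4 | s | t | 4
9 | r | r | 9

yes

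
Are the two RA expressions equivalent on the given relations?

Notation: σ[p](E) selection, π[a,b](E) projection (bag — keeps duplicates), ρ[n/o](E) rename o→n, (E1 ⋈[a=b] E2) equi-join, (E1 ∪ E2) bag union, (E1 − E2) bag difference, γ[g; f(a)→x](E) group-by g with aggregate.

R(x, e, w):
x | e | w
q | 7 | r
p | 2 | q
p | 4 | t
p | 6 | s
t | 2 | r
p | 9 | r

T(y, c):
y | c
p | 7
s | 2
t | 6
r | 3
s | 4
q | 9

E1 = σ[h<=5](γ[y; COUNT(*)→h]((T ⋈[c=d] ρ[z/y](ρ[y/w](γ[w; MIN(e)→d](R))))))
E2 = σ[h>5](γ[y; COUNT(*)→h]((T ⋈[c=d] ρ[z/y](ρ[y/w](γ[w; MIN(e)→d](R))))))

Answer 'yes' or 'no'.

E1 subexpression sizes:
  T → 6
  R → 6
  γ[w; MIN(e)→d](R) → 4
  ρ[y/w](γ[w; MIN(e)→d](R)) → 4
  ρ[z/y](ρ[y/w](γ[w; MIN(e)→d](R))) → 4
  (T ⋈[c=d] ρ[z/y](ρ[y/w](γ[w; MIN(e)→d](R)))) → 4
  γ[y; COUNT(*)→h]((T ⋈[c=d] ρ[z/y](ρ[y/w](γ[w; MIN(e)→d](R))))) → 2
  σ[h<=5](γ[y; COUNT(*)→h]((T ⋈[c=d] ρ[z/y](ρ[y/w](γ[w; MIN(e)→d](R)))))) → 2
E2 subexpression sizes:
  T → 6
  R → 6
  γ[w; MIN(e)→d](R) → 4
  ρ[y/w](γ[w; MIN(e)→d](R)) → 4
  ρ[z/y](ρ[y/w](γ[w; MIN(e)→d](R))) → 4
  (T ⋈[c=d] ρ[z/y](ρ[y/w](γ[w; MIN(e)→d](R)))) → 4
  γ[y; COUNT(*)→h]((T ⋈[c=d] ρ[z/y](ρ[y/w](γ[w; MIN(e)→d](R))))) → 2
  σ[h>5](γ[y; COUNT(*)→h]((T ⋈[c=d] ρ[z/y](ρ[y/w](γ[w; MIN(e)→d](R)))))) → 0

E1 result:
y | h
s | 3
t | 1
E2 result:
y | h
(0 rows)
Witness: ('t', 1) appears 1× in E1 but 0× in E2.

no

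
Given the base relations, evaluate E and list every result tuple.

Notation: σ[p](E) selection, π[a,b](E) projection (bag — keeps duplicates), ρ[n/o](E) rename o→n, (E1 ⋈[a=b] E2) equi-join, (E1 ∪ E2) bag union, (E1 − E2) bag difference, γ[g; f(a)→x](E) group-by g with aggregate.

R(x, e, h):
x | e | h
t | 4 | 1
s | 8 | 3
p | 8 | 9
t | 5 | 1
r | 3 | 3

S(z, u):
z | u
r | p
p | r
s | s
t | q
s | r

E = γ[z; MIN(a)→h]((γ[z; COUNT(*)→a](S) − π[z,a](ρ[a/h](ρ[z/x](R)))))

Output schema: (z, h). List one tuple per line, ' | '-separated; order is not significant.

Per-node cardinality:
  S → 5
  γ[z; COUNT(*)→a](S) → 4
  R → 5
  ρ[z/x](R) → 5
  ρ[a/h](ρ[z/x](R)) → 5
  π[z,a](ρ[a/h](ρ[z/x](R))) → 5
  (γ[z; COUNT(*)→a](S) − π[z,a](ρ[a/h](ρ[z/x](R)))) → 3
  γ[z; MIN(a)→h]((γ[z; COUNT(*)→a](S) − π[z,a](ρ[a/h](ρ[z/x](R))))) → 3

== RESULT ==
z | h
p | 1
r | 1
s | 2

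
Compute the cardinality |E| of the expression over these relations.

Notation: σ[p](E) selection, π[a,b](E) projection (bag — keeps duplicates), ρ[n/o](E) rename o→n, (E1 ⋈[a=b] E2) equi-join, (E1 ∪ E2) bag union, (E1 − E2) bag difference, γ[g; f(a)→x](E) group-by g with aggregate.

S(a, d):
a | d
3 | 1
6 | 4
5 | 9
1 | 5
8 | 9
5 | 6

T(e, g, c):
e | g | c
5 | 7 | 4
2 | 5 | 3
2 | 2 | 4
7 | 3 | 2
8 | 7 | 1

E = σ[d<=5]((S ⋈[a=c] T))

Per-node cardinality:
  S → 6
  T → 5
  (S ⋈[a=c] T) → 2
  σ[d<=5]((S ⋈[a=c] T)) → 2

|E| = 2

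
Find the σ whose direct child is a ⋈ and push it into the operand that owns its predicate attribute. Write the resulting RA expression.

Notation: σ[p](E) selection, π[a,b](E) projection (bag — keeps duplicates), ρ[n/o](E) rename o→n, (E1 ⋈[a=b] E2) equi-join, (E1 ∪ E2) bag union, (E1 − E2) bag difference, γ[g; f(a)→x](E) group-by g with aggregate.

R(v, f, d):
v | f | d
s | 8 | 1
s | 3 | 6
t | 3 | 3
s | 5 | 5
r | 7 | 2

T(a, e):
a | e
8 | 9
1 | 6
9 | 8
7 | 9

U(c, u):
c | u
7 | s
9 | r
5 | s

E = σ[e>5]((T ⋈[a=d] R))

σ filters on e, owned by the left side.
E' = (σ[e>5](T) ⋈[a=d] R)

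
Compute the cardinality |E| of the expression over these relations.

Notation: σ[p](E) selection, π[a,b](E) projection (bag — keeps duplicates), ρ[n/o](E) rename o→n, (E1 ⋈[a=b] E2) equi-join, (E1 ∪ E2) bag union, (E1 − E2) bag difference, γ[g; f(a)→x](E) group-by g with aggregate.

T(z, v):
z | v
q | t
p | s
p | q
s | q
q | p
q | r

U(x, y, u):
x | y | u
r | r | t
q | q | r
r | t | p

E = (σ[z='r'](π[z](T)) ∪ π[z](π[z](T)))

Subexpression sizes:
  T → 6
  π[z](T) → 6
  σ[z='r'](π[z](T)) → 0
  T → 6
  π[z](T) → 6
  π[z](π[z](T)) → 6
  (σ[z='r'](π[z](T)) ∪ π[z](π[z](T))) → 6

|E| = 6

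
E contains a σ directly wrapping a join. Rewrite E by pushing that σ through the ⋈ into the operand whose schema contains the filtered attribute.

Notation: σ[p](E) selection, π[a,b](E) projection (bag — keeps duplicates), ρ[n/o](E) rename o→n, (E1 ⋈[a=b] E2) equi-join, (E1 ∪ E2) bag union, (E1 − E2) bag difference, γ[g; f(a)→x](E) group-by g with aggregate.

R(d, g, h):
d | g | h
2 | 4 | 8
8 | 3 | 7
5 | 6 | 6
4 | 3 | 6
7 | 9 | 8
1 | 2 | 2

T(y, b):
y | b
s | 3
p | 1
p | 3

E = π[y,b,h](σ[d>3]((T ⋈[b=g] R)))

σ filters on d, owned by the right side.
E' = π[y,b,h]((T ⋈[b=g] σ[d>3](R)))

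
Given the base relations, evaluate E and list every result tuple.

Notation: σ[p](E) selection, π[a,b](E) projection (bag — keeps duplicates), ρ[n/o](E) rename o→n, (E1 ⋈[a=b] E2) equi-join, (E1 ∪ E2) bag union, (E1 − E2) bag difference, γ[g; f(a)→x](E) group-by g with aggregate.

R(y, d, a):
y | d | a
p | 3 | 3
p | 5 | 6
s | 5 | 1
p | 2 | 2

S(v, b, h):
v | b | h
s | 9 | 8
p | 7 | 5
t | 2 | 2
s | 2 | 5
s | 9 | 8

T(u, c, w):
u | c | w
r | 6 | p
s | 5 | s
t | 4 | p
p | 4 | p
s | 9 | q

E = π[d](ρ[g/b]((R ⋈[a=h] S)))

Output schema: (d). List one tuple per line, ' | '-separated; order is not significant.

Subexpression sizes:
  R → 4
  S → 5
  (R ⋈[a=h] S) → 1
  ρ[g/b]((R ⋈[a=h] S)) → 1
  π[d](ρ[g/b]((R ⋈[a=h] S))) → 1

== RESULT ==
d
2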